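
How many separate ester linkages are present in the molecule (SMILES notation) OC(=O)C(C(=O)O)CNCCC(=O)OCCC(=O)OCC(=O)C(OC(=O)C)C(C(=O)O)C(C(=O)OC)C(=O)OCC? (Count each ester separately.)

–COOH: carbonyl C bonded to –OH and C → carboxylic acid (the –OH is not a separate alcohol).
pendant –COOH: carbonyl C bonded to C and –OH → carboxylic acid.
C–N–C with sp³ carbons and no adjacent C=O → amine (secondary).
–C(=O)–O–C with C on the carbonyl side → ester.
–C(=O)–O–C with C on the carbonyl side → ester.
–C(=O)– with carbon on both sides → ketone.
pendant –OC(=O)CH3: an acyloxy group → ester.
pendant –COOH: carbonyl C bonded to C and –OH → carboxylic acid.
pendant –COOCH3: carbonyl C bonded to C and –OCH3 → ester.
–C(=O)OCH2CH3: carbonyl C bonded to C and to –OEt → ester.
Ester appears at: CH2COOCH2, CH2COOCH2, CH(OCOCH3), CH(COOCH3), COOCH2CH3 → 5.

5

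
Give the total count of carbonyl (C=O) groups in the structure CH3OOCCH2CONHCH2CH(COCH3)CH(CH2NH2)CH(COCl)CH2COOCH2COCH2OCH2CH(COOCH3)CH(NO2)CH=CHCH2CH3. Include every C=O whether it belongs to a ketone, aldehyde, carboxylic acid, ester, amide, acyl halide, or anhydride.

7

CH3OOC: ester, 1 C=O (running total 1).
CH2CONHCH2: amide, 1 C=O (running total 2).
CH(COCH3): ketone, 1 C=O (running total 3).
CH(COCl): acyl halide, 1 C=O (running total 4).
CH2COOCH2: ester, 1 C=O (running total 5).
CO: ketone, 1 C=O (running total 6).
CH(COOCH3): ester, 1 C=O (running total 7).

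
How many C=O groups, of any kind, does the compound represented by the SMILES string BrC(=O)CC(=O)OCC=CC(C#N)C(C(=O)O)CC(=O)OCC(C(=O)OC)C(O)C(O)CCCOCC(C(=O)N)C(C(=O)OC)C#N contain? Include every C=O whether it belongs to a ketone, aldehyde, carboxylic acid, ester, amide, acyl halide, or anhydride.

7

BrCO: acyl halide, 1 C=O (running total 1).
CH2COOCH2: ester, 1 C=O (running total 2).
CH(COOH): carboxylic acid, 1 C=O (running total 3).
CH2COOCH2: ester, 1 C=O (running total 4).
CH(COOCH3): ester, 1 C=O (running total 5).
CH(CONH2): amide, 1 C=O (running total 6).
CH(COOCH3): ester, 1 C=O (running total 7).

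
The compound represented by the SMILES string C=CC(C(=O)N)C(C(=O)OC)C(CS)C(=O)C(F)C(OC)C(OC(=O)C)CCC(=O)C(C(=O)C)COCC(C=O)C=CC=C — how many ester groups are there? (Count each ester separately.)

2

Reading the structure from left to right:
  CH2=CH: C=C double bond → alkene.
  CH(CONH2): pendant –CONH2: carbonyl C bonded to C and N → amide.
  CH(COOCH3): pendant –COOCH3: carbonyl C bonded to C and –OCH3 → ester.
  CH(CH2SH): pendant –CH2SH → thiol.
  CO: –C(=O)– with carbon on both sides → ketone.
  CH(F): halogen on an sp³ carbon → alkyl halide.
  CH(OCH3): pendant –OCH3: C–O–C with sp³ C, no adjacent C=O → ether.
  CH(OCOCH3): pendant –OC(=O)CH3: an acyloxy group → ester.
  CO: –C(=O)– with carbon on both sides → ketone.
  CH(COCH3): pendant –COCH3: carbonyl C bonded to two carbons → ketone.
  CH2OCH2: C–O–C with sp³ carbons on both sides and no adjacent C=O → ether.
  CH(CHO): pendant –CHO: carbonyl C bonded to C and H → aldehyde.
  CH=CH: C=C double bond → alkene.
  CH=CH2: C=C double bond → alkene.
Ester appears at: CH(COOCH3), CH(OCOCH3) → 2.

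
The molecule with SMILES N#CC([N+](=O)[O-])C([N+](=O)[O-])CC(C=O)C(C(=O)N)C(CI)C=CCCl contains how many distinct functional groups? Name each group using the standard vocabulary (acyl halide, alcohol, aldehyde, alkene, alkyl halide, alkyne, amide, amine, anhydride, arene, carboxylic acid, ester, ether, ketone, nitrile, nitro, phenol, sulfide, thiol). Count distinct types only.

6

Reading the structure from left to right:
  N≡C: N≡C–: carbon triple-bonded to nitrogen → nitrile.
  CH(NO2): –NO2 on an sp³ carbon → nitro (the N=O is not a carbonyl).
  CH(NO2): –NO2 on an sp³ carbon → nitro (the N=O is not a carbonyl).
  CH(CHO): pendant –CHO: carbonyl C bonded to C and H → aldehyde.
  CH(CONH2): pendant –CONH2: carbonyl C bonded to C and N → amide.
  CH(CH2I): pendant –CH2X: halogen on sp³ carbon → alkyl halide.
  CH=CH: C=C double bond → alkene.
  CH2Cl: halogen on an sp³ carbon → alkyl halide.
Distinct types present: aldehyde, alkene, alkyl halide, amide, nitrile, nitro.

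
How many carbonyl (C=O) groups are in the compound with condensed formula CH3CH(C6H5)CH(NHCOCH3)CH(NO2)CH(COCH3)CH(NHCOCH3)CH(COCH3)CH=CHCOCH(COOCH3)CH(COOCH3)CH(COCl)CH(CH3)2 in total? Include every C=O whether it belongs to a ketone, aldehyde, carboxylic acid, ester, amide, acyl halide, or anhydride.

CH(NHCOCH3): amide, 1 C=O (running total 1).
CH(COCH3): ketone, 1 C=O (running total 2).
CH(NHCOCH3): amide, 1 C=O (running total 3).
CH(COCH3): ketone, 1 C=O (running total 4).
CO: ketone, 1 C=O (running total 5).
CH(COOCH3): ester, 1 C=O (running total 6).
CH(COOCH3): ester, 1 C=O (running total 7).
CH(COCl): acyl halide, 1 C=O (running total 8).

8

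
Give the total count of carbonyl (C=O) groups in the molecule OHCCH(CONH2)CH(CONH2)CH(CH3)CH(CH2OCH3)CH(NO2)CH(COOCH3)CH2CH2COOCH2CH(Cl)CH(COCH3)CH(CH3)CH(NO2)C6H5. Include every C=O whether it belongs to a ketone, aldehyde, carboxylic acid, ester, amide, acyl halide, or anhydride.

OHC: aldehyde, 1 C=O (running total 1).
CH(CONH2): amide, 1 C=O (running total 2).
CH(CONH2): amide, 1 C=O (running total 3).
CH(COOCH3): ester, 1 C=O (running total 4).
CH2COOCH2: ester, 1 C=O (running total 5).
CH(COCH3): ketone, 1 C=O (running total 6).

6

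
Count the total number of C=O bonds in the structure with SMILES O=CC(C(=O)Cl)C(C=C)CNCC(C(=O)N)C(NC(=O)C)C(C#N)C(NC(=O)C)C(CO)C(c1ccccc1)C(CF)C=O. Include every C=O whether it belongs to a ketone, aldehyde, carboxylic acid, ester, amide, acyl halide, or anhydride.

6

OHC: aldehyde, 1 C=O (running total 1).
CH(COCl): acyl halide, 1 C=O (running total 2).
CH(CONH2): amide, 1 C=O (running total 3).
CH(NHCOCH3): amide, 1 C=O (running total 4).
CH(NHCOCH3): amide, 1 C=O (running total 5).
CHO: aldehyde, 1 C=O (running total 6).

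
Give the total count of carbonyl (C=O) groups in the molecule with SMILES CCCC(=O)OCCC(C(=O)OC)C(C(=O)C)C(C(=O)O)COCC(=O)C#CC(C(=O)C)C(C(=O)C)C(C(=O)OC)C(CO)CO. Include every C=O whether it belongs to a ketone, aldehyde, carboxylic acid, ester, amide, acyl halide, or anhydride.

CH2COOCH2: ester, 1 C=O (running total 1).
CH(COOCH3): ester, 1 C=O (running total 2).
CH(COCH3): ketone, 1 C=O (running total 3).
CH(COOH): carboxylic acid, 1 C=O (running total 4).
CO: ketone, 1 C=O (running total 5).
CH(COCH3): ketone, 1 C=O (running total 6).
CH(COCH3): ketone, 1 C=O (running total 7).
CH(COOCH3): ester, 1 C=O (running total 8).

8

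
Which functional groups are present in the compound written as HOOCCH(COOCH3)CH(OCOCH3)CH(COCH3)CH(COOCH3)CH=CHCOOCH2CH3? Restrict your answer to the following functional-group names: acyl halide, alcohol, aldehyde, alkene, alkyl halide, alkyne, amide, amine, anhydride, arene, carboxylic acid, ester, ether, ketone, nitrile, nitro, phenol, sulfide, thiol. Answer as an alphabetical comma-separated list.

alkene, carboxylic acid, ester, ketone

–COOH: carbonyl C bonded to –OH and C → carboxylic acid (the –OH is not a separate alcohol).
pendant –COOCH3: carbonyl C bonded to C and –OCH3 → ester.
pendant –OC(=O)CH3: an acyloxy group → ester.
pendant –COCH3: carbonyl C bonded to two carbons → ketone.
pendant –COOCH3: carbonyl C bonded to C and –OCH3 → ester.
C=C double bond → alkene.
–C(=O)OCH2CH3: carbonyl C bonded to C and to –OEt → ester.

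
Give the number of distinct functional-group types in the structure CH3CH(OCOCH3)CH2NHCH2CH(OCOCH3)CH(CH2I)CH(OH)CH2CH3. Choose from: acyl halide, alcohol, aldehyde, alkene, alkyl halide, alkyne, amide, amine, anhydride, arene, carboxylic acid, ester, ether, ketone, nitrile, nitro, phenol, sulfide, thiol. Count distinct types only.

Taking each segment in turn:
  CH(OCOCH3): pendant –OC(=O)CH3: an acyloxy group → ester.
  CH2NHCH2: C–N–C with sp³ carbons and no adjacent C=O → amine (secondary).
  CH(OCOCH3): pendant –OC(=O)CH3: an acyloxy group → ester.
  CH(CH2I): pendant –CH2X: halogen on sp³ carbon → alkyl halide.
  CH(OH): –OH on an sp³ carbon → alcohol (secondary).
Distinct types present: alcohol, alkyl halide, amine, ester.

4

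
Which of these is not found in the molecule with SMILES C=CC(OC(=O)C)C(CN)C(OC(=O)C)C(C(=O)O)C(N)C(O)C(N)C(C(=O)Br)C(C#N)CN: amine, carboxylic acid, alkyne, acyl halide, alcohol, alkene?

acyl halide: present (CH(COBr) — pendant –C(=O)X: carbonyl C bonded to C and halogen → acyl halide).
carboxylic acid: present (CH(COOH) — pendant –COOH: carbonyl C bonded to C and –OH → carboxylic acid).
alkene: present (CH2=CH — C=C double bond → alkene).
amine: present (CH(CH2NH2) — pendant –CH2NH2: N on sp³ C, no adjacent C=O → amine).
alcohol: present (CH(OH) — –OH on an sp³ carbon → alcohol (secondary)).
alkyne: absent. In CH(CN), the triple bond is C≡N, not C≡C, so it is a nitrile.

alkyne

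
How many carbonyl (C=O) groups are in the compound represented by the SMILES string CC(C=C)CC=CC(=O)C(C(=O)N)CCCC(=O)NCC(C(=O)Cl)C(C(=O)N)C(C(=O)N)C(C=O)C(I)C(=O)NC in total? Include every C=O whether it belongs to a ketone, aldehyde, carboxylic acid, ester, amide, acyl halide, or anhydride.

CO: ketone, 1 C=O (running total 1).
CH(CONH2): amide, 1 C=O (running total 2).
CH2CONHCH2: amide, 1 C=O (running total 3).
CH(COCl): acyl halide, 1 C=O (running total 4).
CH(CONH2): amide, 1 C=O (running total 5).
CH(CONH2): amide, 1 C=O (running total 6).
CH(CHO): aldehyde, 1 C=O (running total 7).
CONHCH3: amide, 1 C=O (running total 8).

8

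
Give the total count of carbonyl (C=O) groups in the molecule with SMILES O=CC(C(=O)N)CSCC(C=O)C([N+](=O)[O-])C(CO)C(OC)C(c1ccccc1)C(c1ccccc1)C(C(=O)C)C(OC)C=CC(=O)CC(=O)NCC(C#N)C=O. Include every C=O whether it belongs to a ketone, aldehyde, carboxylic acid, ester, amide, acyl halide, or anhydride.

7

OHC: aldehyde, 1 C=O (running total 1).
CH(CONH2): amide, 1 C=O (running total 2).
CH(CHO): aldehyde, 1 C=O (running total 3).
CH(COCH3): ketone, 1 C=O (running total 4).
CO: ketone, 1 C=O (running total 5).
CH2CONHCH2: amide, 1 C=O (running total 6).
CHO: aldehyde, 1 C=O (running total 7).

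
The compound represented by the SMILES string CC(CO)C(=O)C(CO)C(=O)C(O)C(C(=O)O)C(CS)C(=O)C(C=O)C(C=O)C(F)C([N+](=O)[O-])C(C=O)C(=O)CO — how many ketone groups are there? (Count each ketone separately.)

Reading the structure from left to right:
  CH(CH2OH): pendant –CH2OH on an sp³ backbone C → alcohol.
  CO: –C(=O)– with carbon on both sides → ketone.
  CH(CH2OH): pendant –CH2OH on an sp³ backbone C → alcohol.
  CO: –C(=O)– with carbon on both sides → ketone.
  CH(OH): –OH on an sp³ carbon → alcohol (secondary).
  CH(COOH): pendant –COOH: carbonyl C bonded to C and –OH → carboxylic acid.
  CH(CH2SH): pendant –CH2SH → thiol.
  CO: –C(=O)– with carbon on both sides → ketone.
  CH(CHO): pendant –CHO: carbonyl C bonded to C and H → aldehyde.
  CH(CHO): pendant –CHO: carbonyl C bonded to C and H → aldehyde.
  CH(F): halogen on an sp³ carbon → alkyl halide.
  CH(NO2): –NO2 on an sp³ carbon → nitro (the N=O is not a carbonyl).
  CH(CHO): pendant –CHO: carbonyl C bonded to C and H → aldehyde.
  CO: –C(=O)– with carbon on both sides → ketone.
  CH2OH: –OH on an sp³ carbon → alcohol.
Ketone appears at: CO, CO, CO, CO → 4.

4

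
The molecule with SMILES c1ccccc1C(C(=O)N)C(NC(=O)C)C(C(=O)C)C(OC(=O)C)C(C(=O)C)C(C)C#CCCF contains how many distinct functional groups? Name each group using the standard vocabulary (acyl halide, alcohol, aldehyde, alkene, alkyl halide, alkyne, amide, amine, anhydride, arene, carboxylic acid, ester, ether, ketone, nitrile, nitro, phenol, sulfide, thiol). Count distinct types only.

C6H5– phenyl ring → arene.
pendant –CONH2: carbonyl C bonded to C and N → amide.
pendant –NHC(=O)CH3: N bonded to a carbonyl → amide (not amine).
pendant –COCH3: carbonyl C bonded to two carbons → ketone.
pendant –OC(=O)CH3: an acyloxy group → ester.
pendant –COCH3: carbonyl C bonded to two carbons → ketone.
C≡C triple bond → alkyne.
halogen on an sp³ carbon → alkyl halide.
Distinct types present: alkyl halide, alkyne, amide, arene, ester, ketone.

6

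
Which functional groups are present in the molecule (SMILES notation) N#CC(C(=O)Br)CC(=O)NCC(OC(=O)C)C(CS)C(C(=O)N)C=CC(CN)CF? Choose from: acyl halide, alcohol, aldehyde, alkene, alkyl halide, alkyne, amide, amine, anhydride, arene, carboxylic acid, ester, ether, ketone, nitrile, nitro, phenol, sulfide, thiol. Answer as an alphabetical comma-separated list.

N≡C–: carbon triple-bonded to nitrogen → nitrile.
pendant –C(=O)X: carbonyl C bonded to C and halogen → acyl halide.
–C(=O)–N– linkage → amide (the N is not an amine).
pendant –OC(=O)CH3: an acyloxy group → ester.
pendant –CH2SH → thiol.
pendant –CONH2: carbonyl C bonded to C and N → amide.
C=C double bond → alkene.
pendant –CH2NH2: N on sp³ C, no adjacent C=O → amine.
halogen on an sp³ carbon → alkyl halide.

acyl halide, alkene, alkyl halide, amide, amine, ester, nitrile, thiol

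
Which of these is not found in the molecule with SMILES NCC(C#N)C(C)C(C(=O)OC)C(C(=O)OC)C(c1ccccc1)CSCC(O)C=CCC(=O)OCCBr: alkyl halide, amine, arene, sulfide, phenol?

arene: present (CH(C6H5) — pendant –C6H5: benzene ring → arene).
amine: present (H2NCH2 — –NH2 on an sp³ carbon with no adjacent C=O → amine).
alkyl halide: present (CH2Br — halogen on an sp³ carbon → alkyl halide).
sulfide: present (CH2SCH2 — C–S–C linkage → sulfide (thioether)).
phenol: absent. In CH(OH), the –OH is on an sp³ carbon, not on an aromatic ring, so it is an alcohol.

phenol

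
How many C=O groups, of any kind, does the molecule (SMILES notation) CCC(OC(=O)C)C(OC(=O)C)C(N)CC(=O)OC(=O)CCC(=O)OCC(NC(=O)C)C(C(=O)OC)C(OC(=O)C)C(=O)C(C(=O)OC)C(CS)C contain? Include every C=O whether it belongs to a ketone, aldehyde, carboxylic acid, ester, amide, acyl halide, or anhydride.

10

CH(OCOCH3): ester, 1 C=O (running total 1).
CH(OCOCH3): ester, 1 C=O (running total 2).
CH2CO-O-COCH2: anhydride, 2 C=O (running total 4).
CH2COOCH2: ester, 1 C=O (running total 5).
CH(NHCOCH3): amide, 1 C=O (running total 6).
CH(COOCH3): ester, 1 C=O (running total 7).
CH(OCOCH3): ester, 1 C=O (running total 8).
CO: ketone, 1 C=O (running total 9).
CH(COOCH3): ester, 1 C=O (running total 10).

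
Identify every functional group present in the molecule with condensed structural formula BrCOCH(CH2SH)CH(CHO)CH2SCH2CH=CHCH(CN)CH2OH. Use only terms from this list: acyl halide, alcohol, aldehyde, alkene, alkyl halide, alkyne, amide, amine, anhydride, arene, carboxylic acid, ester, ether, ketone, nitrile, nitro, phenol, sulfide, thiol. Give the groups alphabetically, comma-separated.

Taking each segment in turn:
  BrCO: –C(=O)Br: carbonyl C bonded to C and to a halogen → acyl halide (not alkyl halide).
  CH(CH2SH): pendant –CH2SH → thiol.
  CH(CHO): pendant –CHO: carbonyl C bonded to C and H → aldehyde.
  CH2SCH2: C–S–C linkage → sulfide (thioether).
  CH=CH: C=C double bond → alkene.
  CH(CN): pendant –C≡N: nitrile.
  CH2OH: –OH on an sp³ carbon → alcohol.

acyl halide, alcohol, aldehyde, alkene, nitrile, sulfide, thiol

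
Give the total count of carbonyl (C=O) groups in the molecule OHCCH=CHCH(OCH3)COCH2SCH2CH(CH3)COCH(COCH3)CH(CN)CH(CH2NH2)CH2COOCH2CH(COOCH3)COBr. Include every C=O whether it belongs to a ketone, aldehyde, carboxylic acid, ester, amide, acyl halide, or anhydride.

7

OHC: aldehyde, 1 C=O (running total 1).
CO: ketone, 1 C=O (running total 2).
CO: ketone, 1 C=O (running total 3).
CH(COCH3): ketone, 1 C=O (running total 4).
CH2COOCH2: ester, 1 C=O (running total 5).
CH(COOCH3): ester, 1 C=O (running total 6).
COBr: acyl halide, 1 C=O (running total 7).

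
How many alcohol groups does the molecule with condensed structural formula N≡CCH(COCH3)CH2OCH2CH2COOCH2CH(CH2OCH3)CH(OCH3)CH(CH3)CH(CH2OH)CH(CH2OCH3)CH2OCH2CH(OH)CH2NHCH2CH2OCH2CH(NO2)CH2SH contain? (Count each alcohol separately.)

2

Working along the chain:
  N≡C: N≡C–: carbon triple-bonded to nitrogen → nitrile.
  CH(COCH3): pendant –COCH3: carbonyl C bonded to two carbons → ketone.
  CH2OCH2: C–O–C with sp³ carbons on both sides and no adjacent C=O → ether.
  CH2COOCH2: –C(=O)–O–C with C on the carbonyl side → ester.
  CH(CH2OCH3): pendant –CH2OCH3: C–O–C linkage → ether.
  CH(OCH3): pendant –OCH3: C–O–C with sp³ C, no adjacent C=O → ether.
  CH(CH2OH): pendant –CH2OH on an sp³ backbone C → alcohol.
  CH(CH2OCH3): pendant –CH2OCH3: C–O–C linkage → ether.
  CH2OCH2: C–O–C with sp³ carbons on both sides and no adjacent C=O → ether.
  CH(OH): –OH on an sp³ carbon → alcohol (secondary).
  CH2NHCH2: C–N–C with sp³ carbons and no adjacent C=O → amine (secondary).
  CH2OCH2: C–O–C with sp³ carbons on both sides and no adjacent C=O → ether.
  CH(NO2): –NO2 on an sp³ carbon → nitro (the N=O is not a carbonyl).
  CH2SH: –SH on an sp³ carbon → thiol.
Alcohol appears at: CH(CH2OH), CH(OH) → 2.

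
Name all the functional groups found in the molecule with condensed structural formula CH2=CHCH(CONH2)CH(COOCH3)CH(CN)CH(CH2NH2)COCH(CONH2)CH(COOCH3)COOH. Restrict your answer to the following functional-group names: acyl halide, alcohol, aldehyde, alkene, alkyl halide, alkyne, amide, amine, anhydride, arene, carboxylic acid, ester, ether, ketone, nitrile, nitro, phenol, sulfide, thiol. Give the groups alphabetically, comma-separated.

alkene, amide, amine, carboxylic acid, ester, ketone, nitrile

Working along the chain:
  CH2=CH: C=C double bond → alkene.
  CH(CONH2): pendant –CONH2: carbonyl C bonded to C and N → amide.
  CH(COOCH3): pendant –COOCH3: carbonyl C bonded to C and –OCH3 → ester.
  CH(CN): pendant –C≡N: nitrile.
  CH(CH2NH2): pendant –CH2NH2: N on sp³ C, no adjacent C=O → amine.
  CO: –C(=O)– with carbon on both sides → ketone.
  CH(CONH2): pendant –CONH2: carbonyl C bonded to C and N → amide.
  CH(COOCH3): pendant –COOCH3: carbonyl C bonded to C and –OCH3 → ester.
  COOH: –COOH: carbonyl C bonded to –OH and C → carboxylic acid (the –OH is not a separate alcohol).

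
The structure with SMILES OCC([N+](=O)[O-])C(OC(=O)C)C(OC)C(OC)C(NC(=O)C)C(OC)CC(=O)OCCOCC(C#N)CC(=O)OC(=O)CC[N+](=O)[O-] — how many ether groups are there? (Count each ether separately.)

Taking each segment in turn:
  HOCH2: HO– on an sp³ carbon → alcohol.
  CH(NO2): –NO2 on an sp³ carbon → nitro (the N=O is not a carbonyl).
  CH(OCOCH3): pendant –OC(=O)CH3: an acyloxy group → ester.
  CH(OCH3): pendant –OCH3: C–O–C with sp³ C, no adjacent C=O → ether.
  CH(OCH3): pendant –OCH3: C–O–C with sp³ C, no adjacent C=O → ether.
  CH(NHCOCH3): pendant –NHC(=O)CH3: N bonded to a carbonyl → amide (not amine).
  CH(OCH3): pendant –OCH3: C–O–C with sp³ C, no adjacent C=O → ether.
  CH2COOCH2: –C(=O)–O–C with C on the carbonyl side → ester.
  CH2OCH2: C–O–C with sp³ carbons on both sides and no adjacent C=O → ether.
  CH(CN): pendant –C≡N: nitrile.
  CH2CO-O-COCH2: two acyl groups sharing one oxygen, –C(=O)–O–C(=O)– → anhydride.
  CH2NO2: –NO2 on carbon → nitro group.
Ether appears at: CH(OCH3), CH(OCH3), CH(OCH3), CH2OCH2 → 4.

4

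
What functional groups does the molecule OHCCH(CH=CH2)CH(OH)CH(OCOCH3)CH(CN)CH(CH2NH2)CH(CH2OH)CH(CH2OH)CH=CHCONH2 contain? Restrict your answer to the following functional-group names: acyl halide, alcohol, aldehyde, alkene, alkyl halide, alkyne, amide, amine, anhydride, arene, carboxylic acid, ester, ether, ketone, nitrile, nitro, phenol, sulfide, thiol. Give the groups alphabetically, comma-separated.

alcohol, aldehyde, alkene, amide, amine, ester, nitrile

terminal –CHO: carbonyl C bonded to H and C → aldehyde.
pendant –CH=CH2: C=C double bond → alkene.
–OH on an sp³ carbon → alcohol (secondary).
pendant –OC(=O)CH3: an acyloxy group → ester.
pendant –C≡N: nitrile.
pendant –CH2NH2: N on sp³ C, no adjacent C=O → amine.
pendant –CH2OH on an sp³ backbone C → alcohol.
pendant –CH2OH on an sp³ backbone C → alcohol.
C=C double bond → alkene.
–C(=O)NH2: carbonyl C bonded to C and to N → amide (the N is not a separate amine).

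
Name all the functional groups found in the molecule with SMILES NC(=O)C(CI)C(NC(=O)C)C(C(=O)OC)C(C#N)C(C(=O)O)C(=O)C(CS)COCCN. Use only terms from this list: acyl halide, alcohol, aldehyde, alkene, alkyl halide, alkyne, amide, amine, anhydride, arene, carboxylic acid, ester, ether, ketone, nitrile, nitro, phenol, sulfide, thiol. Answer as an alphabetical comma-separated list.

alkyl halide, amide, amine, carboxylic acid, ester, ether, ketone, nitrile, thiol

–C(=O)NH2: carbonyl C bonded to C and to N → amide (the N is not a separate amine).
pendant –CH2X: halogen on sp³ carbon → alkyl halide.
pendant –NHC(=O)CH3: N bonded to a carbonyl → amide (not amine).
pendant –COOCH3: carbonyl C bonded to C and –OCH3 → ester.
pendant –C≡N: nitrile.
pendant –COOH: carbonyl C bonded to C and –OH → carboxylic acid.
–C(=O)– with carbon on both sides → ketone.
pendant –CH2SH → thiol.
C–O–C with sp³ carbons on both sides and no adjacent C=O → ether.
–NH2 on an sp³ carbon with no adjacent C=O → amine.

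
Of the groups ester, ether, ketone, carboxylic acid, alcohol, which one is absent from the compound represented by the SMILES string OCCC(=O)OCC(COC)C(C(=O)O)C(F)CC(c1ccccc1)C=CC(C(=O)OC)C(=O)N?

alcohol: present (HOCH2 — HO– on an sp³ carbon → alcohol).
carboxylic acid: present (CH(COOH) — pendant –COOH: carbonyl C bonded to C and –OH → carboxylic acid).
ether: present (CH(CH2OCH3) — pendant –CH2OCH3: C–O–C linkage → ether).
ester: present (CH2COOCH2 — –C(=O)–O–C with C on the carbonyl side → ester).
ketone: absent. In each of CH2COOCH2 and CH(COOCH3), the C=O is bonded to an –O–C group, which defines an ester, not a ketone. In CONH2, the C=O is bonded to nitrogen, which defines an amide, not a ketone. In CH(COOH), the C=O bears an –OH, making it a carboxylic acid rather than a ketone.

ketone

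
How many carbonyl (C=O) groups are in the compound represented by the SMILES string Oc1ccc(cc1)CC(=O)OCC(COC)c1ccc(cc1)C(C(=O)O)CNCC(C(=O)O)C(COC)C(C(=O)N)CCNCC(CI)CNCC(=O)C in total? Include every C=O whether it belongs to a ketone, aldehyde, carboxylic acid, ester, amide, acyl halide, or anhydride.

CH2COOCH2: ester, 1 C=O (running total 1).
CH(COOH): carboxylic acid, 1 C=O (running total 2).
CH(COOH): carboxylic acid, 1 C=O (running total 3).
CH(CONH2): amide, 1 C=O (running total 4).
CO: ketone, 1 C=O (running total 5).

5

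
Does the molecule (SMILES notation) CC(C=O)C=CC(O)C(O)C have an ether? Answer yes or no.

pendant –CHO: carbonyl C bonded to C and H → aldehyde.
C=C double bond → alkene.
–OH on an sp³ carbon → alcohol (secondary).
–OH on an sp³ carbon → alcohol (secondary).
The groups actually present are: alcohol, aldehyde, alkene.

no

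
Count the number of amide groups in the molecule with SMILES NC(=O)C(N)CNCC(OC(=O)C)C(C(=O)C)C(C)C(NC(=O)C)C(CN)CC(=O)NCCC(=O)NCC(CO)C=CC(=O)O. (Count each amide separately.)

Working along the chain:
  H2NCO: –C(=O)NH2: carbonyl C bonded to C and to N → amide (the N is not a separate amine).
  CH(NH2): –NH2 on an sp³ carbon with no adjacent C=O → amine.
  CH2NHCH2: C–N–C with sp³ carbons and no adjacent C=O → amine (secondary).
  CH(OCOCH3): pendant –OC(=O)CH3: an acyloxy group → ester.
  CH(COCH3): pendant –COCH3: carbonyl C bonded to two carbons → ketone.
  CH(NHCOCH3): pendant –NHC(=O)CH3: N bonded to a carbonyl → amide (not amine).
  CH(CH2NH2): pendant –CH2NH2: N on sp³ C, no adjacent C=O → amine.
  CH2CONHCH2: –C(=O)–N– linkage → amide (the N is not an amine).
  CH2CONHCH2: –C(=O)–N– linkage → amide (the N is not an amine).
  CH(CH2OH): pendant –CH2OH on an sp³ backbone C → alcohol.
  CH=CH: C=C double bond → alkene.
  COOH: –COOH: carbonyl C bonded to –OH and C → carboxylic acid (the –OH is not a separate alcohol).
Amide appears at: H2NCO, CH(NHCOCH3), CH2CONHCH2, CH2CONHCH2 → 4.

4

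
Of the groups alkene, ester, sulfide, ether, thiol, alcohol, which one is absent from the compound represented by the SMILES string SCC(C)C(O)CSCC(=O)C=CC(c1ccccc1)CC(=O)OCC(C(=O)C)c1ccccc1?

ester: present (CH2COOCH2 — –C(=O)–O–C with C on the carbonyl side → ester).
thiol: present (HSCH2 — –SH on an sp³ carbon → thiol).
alcohol: present (CH(OH) — –OH on an sp³ carbon → alcohol (secondary)).
alkene: present (CH=CH — C=C double bond → alkene).
sulfide: present (CH2SCH2 — C–S–C linkage → sulfide (thioether)).
ether: absent. In CH2COOCH2, the C–O–C oxygen is adjacent to a C=O, so it belongs to an ester, not an ether.

ether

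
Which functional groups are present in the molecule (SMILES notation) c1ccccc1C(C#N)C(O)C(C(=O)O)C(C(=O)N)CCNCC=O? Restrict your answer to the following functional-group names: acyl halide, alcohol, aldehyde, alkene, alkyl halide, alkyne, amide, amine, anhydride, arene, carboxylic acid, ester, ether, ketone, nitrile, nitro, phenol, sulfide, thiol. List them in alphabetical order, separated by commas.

alcohol, aldehyde, amide, amine, arene, carboxylic acid, nitrile

C6H5– phenyl ring → arene.
pendant –C≡N: nitrile.
–OH on an sp³ carbon → alcohol (secondary).
pendant –COOH: carbonyl C bonded to C and –OH → carboxylic acid.
pendant –CONH2: carbonyl C bonded to C and N → amide.
C–N–C with sp³ carbons and no adjacent C=O → amine (secondary).
terminal –CHO: carbonyl C bonded to H and C → aldehyde.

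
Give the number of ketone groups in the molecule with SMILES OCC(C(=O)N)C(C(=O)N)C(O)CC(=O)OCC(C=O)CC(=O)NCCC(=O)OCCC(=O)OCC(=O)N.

HO– on an sp³ carbon → alcohol.
pendant –CONH2: carbonyl C bonded to C and N → amide.
pendant –CONH2: carbonyl C bonded to C and N → amide.
–OH on an sp³ carbon → alcohol (secondary).
–C(=O)–O–C with C on the carbonyl side → ester.
pendant –CHO: carbonyl C bonded to C and H → aldehyde.
–C(=O)–N– linkage → amide (the N is not an amine).
–C(=O)–O–C with C on the carbonyl side → ester.
–C(=O)–O–C with C on the carbonyl side → ester.
–C(=O)NH2: carbonyl C bonded to C and to N → amide (the N is not a separate amine).
No segment is a ketone: CH(CONH2) is amide, not ketone; CH(CONH2) is amide, not ketone; CH2COOCH2 is ester, not ketone. → 0.

0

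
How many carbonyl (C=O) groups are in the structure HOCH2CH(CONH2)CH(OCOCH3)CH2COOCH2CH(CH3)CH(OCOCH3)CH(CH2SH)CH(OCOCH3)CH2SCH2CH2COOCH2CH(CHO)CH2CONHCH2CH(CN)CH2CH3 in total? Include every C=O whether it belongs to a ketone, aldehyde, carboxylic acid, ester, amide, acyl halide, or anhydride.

8

CH(CONH2): amide, 1 C=O (running total 1).
CH(OCOCH3): ester, 1 C=O (running total 2).
CH2COOCH2: ester, 1 C=O (running total 3).
CH(OCOCH3): ester, 1 C=O (running total 4).
CH(OCOCH3): ester, 1 C=O (running total 5).
CH2COOCH2: ester, 1 C=O (running total 6).
CH(CHO): aldehyde, 1 C=O (running total 7).
CH2CONHCH2: amide, 1 C=O (running total 8).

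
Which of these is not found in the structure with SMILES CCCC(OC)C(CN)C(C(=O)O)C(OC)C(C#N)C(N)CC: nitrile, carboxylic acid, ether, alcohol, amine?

alcohol

ether: present (CH(OCH3) — pendant –OCH3: C–O–C with sp³ C, no adjacent C=O → ether).
carboxylic acid: present (CH(COOH) — pendant –COOH: carbonyl C bonded to C and –OH → carboxylic acid).
nitrile: present (CH(CN) — pendant –C≡N: nitrile).
amine: present (CH(CH2NH2) — pendant –CH2NH2: N on sp³ C, no adjacent C=O → amine).
alcohol: absent. In CH(COOH), the –OH sits on a carbonyl carbon, making it part of a carboxylic acid, not an alcohol.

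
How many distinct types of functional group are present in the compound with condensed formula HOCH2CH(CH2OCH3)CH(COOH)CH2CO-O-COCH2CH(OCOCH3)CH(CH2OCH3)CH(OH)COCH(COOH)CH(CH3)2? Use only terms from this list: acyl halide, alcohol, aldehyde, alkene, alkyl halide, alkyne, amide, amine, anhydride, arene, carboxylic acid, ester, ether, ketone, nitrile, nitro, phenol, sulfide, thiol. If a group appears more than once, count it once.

6

HO– on an sp³ carbon → alcohol.
pendant –CH2OCH3: C–O–C linkage → ether.
pendant –COOH: carbonyl C bonded to C and –OH → carboxylic acid.
two acyl groups sharing one oxygen, –C(=O)–O–C(=O)– → anhydride.
pendant –OC(=O)CH3: an acyloxy group → ester.
pendant –CH2OCH3: C–O–C linkage → ether.
–OH on an sp³ carbon → alcohol (secondary).
–C(=O)– with carbon on both sides → ketone.
pendant –COOH: carbonyl C bonded to C and –OH → carboxylic acid.
Distinct types present: alcohol, anhydride, carboxylic acid, ester, ether, ketone.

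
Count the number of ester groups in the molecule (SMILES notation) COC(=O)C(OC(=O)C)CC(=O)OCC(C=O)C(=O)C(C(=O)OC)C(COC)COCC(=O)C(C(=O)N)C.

CH3O–C(=O)–: carbonyl C bonded to C and to –OCH3 → ester (not ketone + ether).
pendant –OC(=O)CH3: an acyloxy group → ester.
–C(=O)–O–C with C on the carbonyl side → ester.
pendant –CHO: carbonyl C bonded to C and H → aldehyde.
–C(=O)– with carbon on both sides → ketone.
pendant –COOCH3: carbonyl C bonded to C and –OCH3 → ester.
pendant –CH2OCH3: C–O–C linkage → ether.
C–O–C with sp³ carbons on both sides and no adjacent C=O → ether.
–C(=O)– with carbon on both sides → ketone.
pendant –CONH2: carbonyl C bonded to C and N → amide.
Ester appears at: CH3OOC, CH(OCOCH3), CH2COOCH2, CH(COOCH3) → 4.

4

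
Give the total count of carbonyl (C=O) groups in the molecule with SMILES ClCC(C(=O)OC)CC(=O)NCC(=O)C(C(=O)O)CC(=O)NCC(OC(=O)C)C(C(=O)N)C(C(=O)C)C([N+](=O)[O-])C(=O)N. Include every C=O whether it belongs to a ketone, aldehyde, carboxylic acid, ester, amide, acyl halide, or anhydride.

CH(COOCH3): ester, 1 C=O (running total 1).
CH2CONHCH2: amide, 1 C=O (running total 2).
CO: ketone, 1 C=O (running total 3).
CH(COOH): carboxylic acid, 1 C=O (running total 4).
CH2CONHCH2: amide, 1 C=O (running total 5).
CH(OCOCH3): ester, 1 C=O (running total 6).
CH(CONH2): amide, 1 C=O (running total 7).
CH(COCH3): ketone, 1 C=O (running total 8).
CONH2: amide, 1 C=O (running total 9).

9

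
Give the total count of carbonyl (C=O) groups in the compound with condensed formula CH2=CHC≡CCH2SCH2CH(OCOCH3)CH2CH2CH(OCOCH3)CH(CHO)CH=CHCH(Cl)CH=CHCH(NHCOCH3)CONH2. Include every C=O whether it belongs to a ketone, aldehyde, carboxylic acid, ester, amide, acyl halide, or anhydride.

5

CH(OCOCH3): ester, 1 C=O (running total 1).
CH(OCOCH3): ester, 1 C=O (running total 2).
CH(CHO): aldehyde, 1 C=O (running total 3).
CH(NHCOCH3): amide, 1 C=O (running total 4).
CONH2: amide, 1 C=O (running total 5).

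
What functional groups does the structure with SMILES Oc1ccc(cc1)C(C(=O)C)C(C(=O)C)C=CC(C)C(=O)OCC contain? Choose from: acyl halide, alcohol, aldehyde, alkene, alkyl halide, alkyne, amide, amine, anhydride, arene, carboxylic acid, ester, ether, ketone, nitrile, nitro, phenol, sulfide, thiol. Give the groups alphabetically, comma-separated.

alkene, arene, ester, ketone, phenol

–OH attached directly to an aromatic ring → phenol (not alcohol); the ring itself is an arene.
pendant –COCH3: carbonyl C bonded to two carbons → ketone.
pendant –COCH3: carbonyl C bonded to two carbons → ketone.
C=C double bond → alkene.
–C(=O)OCH2CH3: carbonyl C bonded to C and to –OEt → ester.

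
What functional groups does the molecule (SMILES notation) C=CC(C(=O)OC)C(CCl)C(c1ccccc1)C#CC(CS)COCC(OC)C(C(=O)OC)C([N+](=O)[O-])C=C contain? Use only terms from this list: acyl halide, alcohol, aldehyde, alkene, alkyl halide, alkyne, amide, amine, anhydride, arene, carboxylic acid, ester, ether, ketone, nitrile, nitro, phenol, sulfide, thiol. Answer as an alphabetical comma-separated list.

Reading the structure from left to right:
  CH2=CH: C=C double bond → alkene.
  CH(COOCH3): pendant –COOCH3: carbonyl C bonded to C and –OCH3 → ester.
  CH(CH2Cl): pendant –CH2X: halogen on sp³ carbon → alkyl halide.
  CH(C6H5): pendant –C6H5: benzene ring → arene.
  C≡C: C≡C triple bond → alkyne.
  CH(CH2SH): pendant –CH2SH → thiol.
  CH2OCH2: C–O–C with sp³ carbons on both sides and no adjacent C=O → ether.
  CH(OCH3): pendant –OCH3: C–O–C with sp³ C, no adjacent C=O → ether.
  CH(COOCH3): pendant –COOCH3: carbonyl C bonded to C and –OCH3 → ester.
  CH(NO2): –NO2 on an sp³ carbon → nitro (the N=O is not a carbonyl).
  CH=CH2: C=C double bond → alkene.

alkene, alkyl halide, alkyne, arene, ester, ether, nitro, thiol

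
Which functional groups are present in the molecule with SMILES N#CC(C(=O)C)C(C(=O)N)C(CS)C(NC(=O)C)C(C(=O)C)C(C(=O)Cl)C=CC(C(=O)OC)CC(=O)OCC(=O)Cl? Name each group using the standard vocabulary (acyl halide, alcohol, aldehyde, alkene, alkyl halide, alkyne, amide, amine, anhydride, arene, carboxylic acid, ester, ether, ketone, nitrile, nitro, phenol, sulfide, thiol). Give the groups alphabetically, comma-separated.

acyl halide, alkene, amide, ester, ketone, nitrile, thiol

Reading the structure from left to right:
  N≡C: N≡C–: carbon triple-bonded to nitrogen → nitrile.
  CH(COCH3): pendant –COCH3: carbonyl C bonded to two carbons → ketone.
  CH(CONH2): pendant –CONH2: carbonyl C bonded to C and N → amide.
  CH(CH2SH): pendant –CH2SH → thiol.
  CH(NHCOCH3): pendant –NHC(=O)CH3: N bonded to a carbonyl → amide (not amine).
  CH(COCH3): pendant –COCH3: carbonyl C bonded to two carbons → ketone.
  CH(COCl): pendant –C(=O)X: carbonyl C bonded to C and halogen → acyl halide.
  CH=CH: C=C double bond → alkene.
  CH(COOCH3): pendant –COOCH3: carbonyl C bonded to C and –OCH3 → ester.
  CH2COOCH2: –C(=O)–O–C with C on the carbonyl side → ester.
  COCl: –C(=O)Cl: carbonyl C bonded to C and to a halogen → acyl halide (not alkyl halide).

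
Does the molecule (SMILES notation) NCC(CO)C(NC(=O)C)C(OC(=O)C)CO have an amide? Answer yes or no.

–NH2 on an sp³ carbon with no adjacent C=O → amine.
pendant –CH2OH on an sp³ backbone C → alcohol.
pendant –NHC(=O)CH3: N bonded to a carbonyl → amide (not amine).
pendant –OC(=O)CH3: an acyloxy group → ester.
–OH on an sp³ carbon → alcohol.
The CH(NHCOCH3) segment supplies the amide: pendant –NHC(=O)CH3: N bonded to a carbonyl → amide (not amine).

yes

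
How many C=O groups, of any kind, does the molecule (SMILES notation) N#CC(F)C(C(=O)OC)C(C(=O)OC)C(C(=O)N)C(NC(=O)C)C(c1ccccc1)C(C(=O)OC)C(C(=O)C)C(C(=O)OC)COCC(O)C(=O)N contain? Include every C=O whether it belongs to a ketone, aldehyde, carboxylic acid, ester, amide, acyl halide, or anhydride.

CH(COOCH3): ester, 1 C=O (running total 1).
CH(COOCH3): ester, 1 C=O (running total 2).
CH(CONH2): amide, 1 C=O (running total 3).
CH(NHCOCH3): amide, 1 C=O (running total 4).
CH(COOCH3): ester, 1 C=O (running total 5).
CH(COCH3): ketone, 1 C=O (running total 6).
CH(COOCH3): ester, 1 C=O (running total 7).
CONH2: amide, 1 C=O (running total 8).

8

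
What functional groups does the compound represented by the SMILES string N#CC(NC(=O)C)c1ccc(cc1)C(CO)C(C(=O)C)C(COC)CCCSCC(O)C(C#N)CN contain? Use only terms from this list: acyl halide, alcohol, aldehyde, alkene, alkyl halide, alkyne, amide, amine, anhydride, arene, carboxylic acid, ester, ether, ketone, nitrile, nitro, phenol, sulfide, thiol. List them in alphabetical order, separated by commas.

Working along the chain:
  N≡C: N≡C–: carbon triple-bonded to nitrogen → nitrile.
  CH(NHCOCH3): pendant –NHC(=O)CH3: N bonded to a carbonyl → amide (not amine).
  C6H4: para-disubstituted benzene ring → arene.
  CH(CH2OH): pendant –CH2OH on an sp³ backbone C → alcohol.
  CH(COCH3): pendant –COCH3: carbonyl C bonded to two carbons → ketone.
  CH(CH2OCH3): pendant –CH2OCH3: C–O–C linkage → ether.
  CH2SCH2: C–S–C linkage → sulfide (thioether).
  CH(OH): –OH on an sp³ carbon → alcohol (secondary).
  CH(CN): pendant –C≡N: nitrile.
  CH2NH2: –NH2 on an sp³ carbon with no adjacent C=O → amine.

alcohol, amide, amine, arene, ether, ketone, nitrile, sulfide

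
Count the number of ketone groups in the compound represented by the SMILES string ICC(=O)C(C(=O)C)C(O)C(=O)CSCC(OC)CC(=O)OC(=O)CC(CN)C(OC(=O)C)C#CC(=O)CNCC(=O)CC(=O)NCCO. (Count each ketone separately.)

Taking each segment in turn:
  ICH2: halogen on an sp³ carbon → alkyl halide.
  CO: –C(=O)– with carbon on both sides → ketone.
  CH(COCH3): pendant –COCH3: carbonyl C bonded to two carbons → ketone.
  CH(OH): –OH on an sp³ carbon → alcohol (secondary).
  CO: –C(=O)– with carbon on both sides → ketone.
  CH2SCH2: C–S–C linkage → sulfide (thioether).
  CH(OCH3): pendant –OCH3: C–O–C with sp³ C, no adjacent C=O → ether.
  CH2CO-O-COCH2: two acyl groups sharing one oxygen, –C(=O)–O–C(=O)– → anhydride.
  CH(CH2NH2): pendant –CH2NH2: N on sp³ C, no adjacent C=O → amine.
  CH(OCOCH3): pendant –OC(=O)CH3: an acyloxy group → ester.
  C≡C: C≡C triple bond → alkyne.
  CO: –C(=O)– with carbon on both sides → ketone.
  CH2NHCH2: C–N–C with sp³ carbons and no adjacent C=O → amine (secondary).
  CO: –C(=O)– with carbon on both sides → ketone.
  CH2CONHCH2: –C(=O)–N– linkage → amide (the N is not an amine).
  CH2OH: –OH on an sp³ carbon → alcohol.
Ketone appears at: CO, CH(COCH3), CO, CO, CO → 5.

5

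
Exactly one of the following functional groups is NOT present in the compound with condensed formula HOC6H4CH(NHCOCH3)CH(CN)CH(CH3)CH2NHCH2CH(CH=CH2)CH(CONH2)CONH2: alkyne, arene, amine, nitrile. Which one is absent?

alkyne

arene: present (HOC6H4 — –OH attached directly to an aromatic ring → phenol (not alcohol); the ring itself is an arene).
amine: present (CH2NHCH2 — C–N–C with sp³ carbons and no adjacent C=O → amine (secondary)).
nitrile: present (CH(CN) — pendant –C≡N: nitrile).
alkyne: absent. In CH(CN), the triple bond is C≡N, not C≡C, so it is a nitrile.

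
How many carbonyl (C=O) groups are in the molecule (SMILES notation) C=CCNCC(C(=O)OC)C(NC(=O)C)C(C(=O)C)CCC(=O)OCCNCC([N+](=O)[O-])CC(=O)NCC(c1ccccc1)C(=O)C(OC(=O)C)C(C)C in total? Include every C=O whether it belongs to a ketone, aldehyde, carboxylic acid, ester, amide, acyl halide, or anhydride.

7

CH(COOCH3): ester, 1 C=O (running total 1).
CH(NHCOCH3): amide, 1 C=O (running total 2).
CH(COCH3): ketone, 1 C=O (running total 3).
CH2COOCH2: ester, 1 C=O (running total 4).
CH2CONHCH2: amide, 1 C=O (running total 5).
CO: ketone, 1 C=O (running total 6).
CH(OCOCH3): ester, 1 C=O (running total 7).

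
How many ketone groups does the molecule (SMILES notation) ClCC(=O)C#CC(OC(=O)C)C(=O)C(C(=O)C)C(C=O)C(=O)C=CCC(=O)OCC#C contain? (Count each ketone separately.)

halogen on an sp³ carbon → alkyl halide.
–C(=O)– with carbon on both sides → ketone.
C≡C triple bond → alkyne.
pendant –OC(=O)CH3: an acyloxy group → ester.
–C(=O)– with carbon on both sides → ketone.
pendant –COCH3: carbonyl C bonded to two carbons → ketone.
pendant –CHO: carbonyl C bonded to C and H → aldehyde.
–C(=O)– with carbon on both sides → ketone.
C=C double bond → alkene.
–C(=O)–O–C with C on the carbonyl side → ester.
C≡C triple bond → alkyne.
Ketone appears at: CO, CO, CH(COCH3), CO → 4.

4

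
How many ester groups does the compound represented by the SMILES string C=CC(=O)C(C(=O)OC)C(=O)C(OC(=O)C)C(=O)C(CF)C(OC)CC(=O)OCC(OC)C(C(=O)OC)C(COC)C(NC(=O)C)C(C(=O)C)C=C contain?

4

Taking each segment in turn:
  CH2=CH: C=C double bond → alkene.
  CO: –C(=O)– with carbon on both sides → ketone.
  CH(COOCH3): pendant –COOCH3: carbonyl C bonded to C and –OCH3 → ester.
  CO: –C(=O)– with carbon on both sides → ketone.
  CH(OCOCH3): pendant –OC(=O)CH3: an acyloxy group → ester.
  CO: –C(=O)– with carbon on both sides → ketone.
  CH(CH2F): pendant –CH2X: halogen on sp³ carbon → alkyl halide.
  CH(OCH3): pendant –OCH3: C–O–C with sp³ C, no adjacent C=O → ether.
  CH2COOCH2: –C(=O)–O–C with C on the carbonyl side → ester.
  CH(OCH3): pendant –OCH3: C–O–C with sp³ C, no adjacent C=O → ether.
  CH(COOCH3): pendant –COOCH3: carbonyl C bonded to C and –OCH3 → ester.
  CH(CH2OCH3): pendant –CH2OCH3: C–O–C linkage → ether.
  CH(NHCOCH3): pendant –NHC(=O)CH3: N bonded to a carbonyl → amide (not amine).
  CH(COCH3): pendant –COCH3: carbonyl C bonded to two carbons → ketone.
  CH=CH2: C=C double bond → alkene.
Ester appears at: CH(COOCH3), CH(OCOCH3), CH2COOCH2, CH(COOCH3) → 4.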